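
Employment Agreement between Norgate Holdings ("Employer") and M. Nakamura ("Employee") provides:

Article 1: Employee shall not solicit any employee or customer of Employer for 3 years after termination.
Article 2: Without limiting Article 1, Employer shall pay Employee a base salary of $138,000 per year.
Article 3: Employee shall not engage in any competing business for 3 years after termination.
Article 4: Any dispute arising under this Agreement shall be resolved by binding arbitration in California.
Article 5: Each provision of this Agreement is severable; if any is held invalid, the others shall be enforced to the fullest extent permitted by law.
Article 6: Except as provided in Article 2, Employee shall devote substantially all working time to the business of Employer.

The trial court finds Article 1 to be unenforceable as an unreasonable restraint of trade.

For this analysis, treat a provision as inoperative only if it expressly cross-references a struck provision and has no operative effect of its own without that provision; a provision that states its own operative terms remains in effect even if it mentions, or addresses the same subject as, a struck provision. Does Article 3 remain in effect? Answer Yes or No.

Yes

Article 1 is struck. Article 2 mentions Article 1 but its own obligation stands independently of Article 1, so Article 2 is not affected. Nothing else in the Agreement is defined by reference to Article 1. Article 5 is a severability clause and preserves every provision that can still be given independent effect. Article 2, Article 3, Article 4, Article 5, and Article 6 remain in effect. Article 3 is among the surviving provisions, so the answer is yes.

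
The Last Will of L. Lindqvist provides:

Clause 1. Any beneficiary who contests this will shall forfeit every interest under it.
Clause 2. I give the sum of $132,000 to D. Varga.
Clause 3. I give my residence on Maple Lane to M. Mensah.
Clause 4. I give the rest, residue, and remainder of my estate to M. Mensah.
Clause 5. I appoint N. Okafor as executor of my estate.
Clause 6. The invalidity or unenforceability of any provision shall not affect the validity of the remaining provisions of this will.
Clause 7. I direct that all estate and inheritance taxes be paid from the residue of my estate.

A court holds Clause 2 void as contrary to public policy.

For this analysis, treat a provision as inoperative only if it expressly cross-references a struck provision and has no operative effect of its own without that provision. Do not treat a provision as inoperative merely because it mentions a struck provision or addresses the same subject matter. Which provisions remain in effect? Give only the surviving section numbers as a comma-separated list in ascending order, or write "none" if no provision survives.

Clause 2 is struck. Nothing else in the will is defined by reference to Clause 2. Clause 6 is a severability clause and preserves every provision that can still be given independent effect. The provisions still in force are Clause 1, Clause 3, Clause 4, Clause 5, Clause 6, and Clause 7.

1, 3, 4, 5, 6, 7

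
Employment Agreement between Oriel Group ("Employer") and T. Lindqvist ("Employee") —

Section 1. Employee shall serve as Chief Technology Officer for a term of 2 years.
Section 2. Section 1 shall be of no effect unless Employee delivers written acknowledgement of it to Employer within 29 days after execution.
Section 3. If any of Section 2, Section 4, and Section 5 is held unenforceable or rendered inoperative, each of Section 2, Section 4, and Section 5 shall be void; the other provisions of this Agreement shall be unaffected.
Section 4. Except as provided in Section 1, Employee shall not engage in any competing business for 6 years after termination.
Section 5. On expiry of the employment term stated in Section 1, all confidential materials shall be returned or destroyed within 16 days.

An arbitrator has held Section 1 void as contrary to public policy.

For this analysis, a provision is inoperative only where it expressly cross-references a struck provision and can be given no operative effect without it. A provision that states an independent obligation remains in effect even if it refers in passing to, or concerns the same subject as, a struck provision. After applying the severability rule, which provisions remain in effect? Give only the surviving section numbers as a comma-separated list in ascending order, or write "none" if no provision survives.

Section 1 is struck. Section 2 has no operative effect of its own apart from Section 1 and is therefore inoperative. Section 5 operates only by reference to Section 1, so it falls with Section 1. Section 3 declares Section 2, Section 4, and Section 5 mutually dependent; since one of them has fallen, all of them are of no effect. That brings down Section 4 as well. The remainder continues in force under Section 3. Only Section 3 remains in effect.

3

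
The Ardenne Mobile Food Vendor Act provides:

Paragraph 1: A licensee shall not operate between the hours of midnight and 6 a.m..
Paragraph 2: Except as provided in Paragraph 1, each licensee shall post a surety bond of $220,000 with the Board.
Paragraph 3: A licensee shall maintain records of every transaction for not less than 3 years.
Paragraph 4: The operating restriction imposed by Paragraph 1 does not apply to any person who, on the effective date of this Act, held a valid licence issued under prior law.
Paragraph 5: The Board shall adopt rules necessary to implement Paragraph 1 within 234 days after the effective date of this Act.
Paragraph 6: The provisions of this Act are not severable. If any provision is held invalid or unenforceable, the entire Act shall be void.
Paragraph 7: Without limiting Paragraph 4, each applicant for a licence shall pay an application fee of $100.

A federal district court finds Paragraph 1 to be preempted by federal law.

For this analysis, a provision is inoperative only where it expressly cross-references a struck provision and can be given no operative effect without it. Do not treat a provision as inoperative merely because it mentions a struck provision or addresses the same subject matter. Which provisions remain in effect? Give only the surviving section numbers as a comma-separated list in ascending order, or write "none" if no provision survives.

none

Paragraph 1 is struck. Paragraph 4 merely fixes the grandfather exemption from Paragraph 1; with Paragraph 1 gone it has nothing to operate on and falls away. Paragraph 5 merely fixes the rulemaking mandate for Paragraph 1; with Paragraph 1 gone it has nothing to operate on and falls away. Paragraph 6 provides that the Act is not severable, so the invalidity of any one provision voids the entire Act. No provision of the Act survives.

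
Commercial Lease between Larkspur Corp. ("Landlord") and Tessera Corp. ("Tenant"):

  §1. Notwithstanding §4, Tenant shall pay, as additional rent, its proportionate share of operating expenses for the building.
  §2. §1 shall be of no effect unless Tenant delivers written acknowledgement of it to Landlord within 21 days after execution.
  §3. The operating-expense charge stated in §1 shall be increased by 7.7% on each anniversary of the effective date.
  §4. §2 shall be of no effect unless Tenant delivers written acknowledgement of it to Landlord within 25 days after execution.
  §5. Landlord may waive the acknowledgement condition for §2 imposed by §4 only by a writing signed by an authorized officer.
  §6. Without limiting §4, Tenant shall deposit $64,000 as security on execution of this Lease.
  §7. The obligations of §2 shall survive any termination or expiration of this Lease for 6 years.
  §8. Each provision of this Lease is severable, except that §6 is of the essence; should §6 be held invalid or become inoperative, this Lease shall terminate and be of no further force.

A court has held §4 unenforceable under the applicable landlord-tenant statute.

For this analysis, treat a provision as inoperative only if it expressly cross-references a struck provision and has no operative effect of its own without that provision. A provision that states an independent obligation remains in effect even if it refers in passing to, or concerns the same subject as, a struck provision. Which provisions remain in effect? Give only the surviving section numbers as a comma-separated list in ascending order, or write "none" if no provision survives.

§4 is struck. §5 has no operative effect of its own apart from §4 and is therefore inoperative. Although §6 refers to §4, its operative terms do not depend on §4, so it remains in effect. §1 mentions §4 but its own obligation stands independently of §4, so §1 is not affected. §8 makes §6 an essential term, but §6 is unaffected, so the severability proviso in §8 preserves the remaining provisions. The provisions still in force are §1, §2, §3, §6, §7, and §8.

1, 2, 3, 6, 7, 8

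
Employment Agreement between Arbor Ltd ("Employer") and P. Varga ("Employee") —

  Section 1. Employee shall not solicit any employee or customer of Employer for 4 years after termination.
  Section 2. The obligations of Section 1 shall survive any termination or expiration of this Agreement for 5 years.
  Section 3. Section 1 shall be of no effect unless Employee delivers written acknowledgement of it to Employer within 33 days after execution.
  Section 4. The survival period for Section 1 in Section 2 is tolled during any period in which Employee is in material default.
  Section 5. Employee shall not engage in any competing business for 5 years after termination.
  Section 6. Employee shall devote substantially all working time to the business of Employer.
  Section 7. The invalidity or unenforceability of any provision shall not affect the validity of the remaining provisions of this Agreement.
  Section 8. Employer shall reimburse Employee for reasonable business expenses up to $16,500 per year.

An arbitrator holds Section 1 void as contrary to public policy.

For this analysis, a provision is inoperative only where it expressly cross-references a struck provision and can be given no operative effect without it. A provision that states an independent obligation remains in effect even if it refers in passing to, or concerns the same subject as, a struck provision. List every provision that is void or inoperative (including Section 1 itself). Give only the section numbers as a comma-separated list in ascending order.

Section 1 is struck. The only function of Section 2 is the survival period for Section 1, so it cannot stand once Section 1 is removed. Section 3 has no operative effect of its own apart from Section 1 and is therefore inoperative. The whole of Section 4 is the tolling of the survival period for Section 1, defined by reference to Section 2, so Section 4 cannot stand once Section 2 is removed. Section 7 is a severability clause and preserves every provision that can still be given independent effect. Section 5, Section 6, Section 7, and Section 8 remain in effect.

1, 2, 3, 4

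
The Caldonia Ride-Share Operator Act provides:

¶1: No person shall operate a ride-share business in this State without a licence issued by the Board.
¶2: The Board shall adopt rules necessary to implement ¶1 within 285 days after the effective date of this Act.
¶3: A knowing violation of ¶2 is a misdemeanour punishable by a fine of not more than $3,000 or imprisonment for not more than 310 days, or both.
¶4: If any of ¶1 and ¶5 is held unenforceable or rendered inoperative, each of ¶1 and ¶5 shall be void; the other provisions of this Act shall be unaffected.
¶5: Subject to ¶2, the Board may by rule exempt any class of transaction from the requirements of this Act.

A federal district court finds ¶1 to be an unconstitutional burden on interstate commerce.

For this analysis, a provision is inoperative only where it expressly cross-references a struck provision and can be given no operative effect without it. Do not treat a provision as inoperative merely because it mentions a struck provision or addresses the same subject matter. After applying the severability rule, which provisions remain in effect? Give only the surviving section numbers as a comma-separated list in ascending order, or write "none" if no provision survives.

¶1 is struck. The only function of ¶2 is the rulemaking mandate for ¶1, so it cannot stand once ¶1 is removed. ¶3 operates only by reference to ¶2, so it falls with ¶2. ¶4 declares ¶1 and ¶5 mutually dependent; since one of them has fallen, all of them are of no effect. That brings down ¶5 as well. The remainder continues in force under ¶4. Only ¶4 remains in effect.

4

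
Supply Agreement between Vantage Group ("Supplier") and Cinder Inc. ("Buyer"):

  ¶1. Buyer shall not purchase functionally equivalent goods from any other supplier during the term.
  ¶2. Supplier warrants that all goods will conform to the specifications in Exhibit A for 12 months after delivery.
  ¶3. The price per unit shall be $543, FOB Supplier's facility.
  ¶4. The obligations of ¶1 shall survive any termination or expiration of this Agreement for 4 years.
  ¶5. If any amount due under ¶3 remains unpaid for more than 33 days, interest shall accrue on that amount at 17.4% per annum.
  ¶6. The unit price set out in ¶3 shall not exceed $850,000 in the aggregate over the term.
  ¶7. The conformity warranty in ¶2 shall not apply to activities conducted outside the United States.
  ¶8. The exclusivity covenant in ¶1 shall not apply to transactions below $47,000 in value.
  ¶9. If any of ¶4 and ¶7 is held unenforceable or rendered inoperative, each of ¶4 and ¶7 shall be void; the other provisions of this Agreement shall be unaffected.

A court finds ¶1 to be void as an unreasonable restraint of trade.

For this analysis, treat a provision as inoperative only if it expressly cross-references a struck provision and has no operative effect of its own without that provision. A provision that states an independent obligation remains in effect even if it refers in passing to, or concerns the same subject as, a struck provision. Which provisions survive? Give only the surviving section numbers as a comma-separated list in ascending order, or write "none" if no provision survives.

¶1 is struck. The only function of ¶4 is the survival period for ¶1, so it cannot stand once ¶1 is removed. ¶8 has no operative effect of its own apart from ¶1 and is therefore inoperative. ¶9 declares ¶4 and ¶7 mutually dependent; since one of them has fallen, all of them are of no effect. That brings down ¶7 as well. The remainder continues in force under ¶9. That leaves ¶2, ¶3, ¶5, ¶6, and ¶9 in effect.

2, 3, 5, 6, 9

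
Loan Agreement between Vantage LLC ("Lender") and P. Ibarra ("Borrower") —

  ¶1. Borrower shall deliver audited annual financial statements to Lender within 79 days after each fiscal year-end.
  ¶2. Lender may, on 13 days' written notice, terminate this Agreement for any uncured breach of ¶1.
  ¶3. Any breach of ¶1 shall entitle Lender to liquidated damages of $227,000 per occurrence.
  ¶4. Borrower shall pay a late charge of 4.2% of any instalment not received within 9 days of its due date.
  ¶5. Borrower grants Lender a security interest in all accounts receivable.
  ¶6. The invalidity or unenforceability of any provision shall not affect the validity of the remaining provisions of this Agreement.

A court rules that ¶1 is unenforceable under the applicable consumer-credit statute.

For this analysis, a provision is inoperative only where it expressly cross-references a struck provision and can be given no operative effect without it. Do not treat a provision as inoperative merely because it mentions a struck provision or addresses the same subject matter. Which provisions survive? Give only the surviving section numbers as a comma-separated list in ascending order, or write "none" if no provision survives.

4, 5, 6

¶1 is struck. ¶2 merely fixes the termination right for breach of ¶1; with ¶1 gone it has nothing to operate on and falls away. The whole of ¶3 is the liquidated-damages amount, defined by reference to ¶1, so ¶3 cannot stand once ¶1 is removed. ¶6 is a severability clause and preserves every provision that can still be given independent effect. The provisions still in force are ¶4, ¶5, and ¶6.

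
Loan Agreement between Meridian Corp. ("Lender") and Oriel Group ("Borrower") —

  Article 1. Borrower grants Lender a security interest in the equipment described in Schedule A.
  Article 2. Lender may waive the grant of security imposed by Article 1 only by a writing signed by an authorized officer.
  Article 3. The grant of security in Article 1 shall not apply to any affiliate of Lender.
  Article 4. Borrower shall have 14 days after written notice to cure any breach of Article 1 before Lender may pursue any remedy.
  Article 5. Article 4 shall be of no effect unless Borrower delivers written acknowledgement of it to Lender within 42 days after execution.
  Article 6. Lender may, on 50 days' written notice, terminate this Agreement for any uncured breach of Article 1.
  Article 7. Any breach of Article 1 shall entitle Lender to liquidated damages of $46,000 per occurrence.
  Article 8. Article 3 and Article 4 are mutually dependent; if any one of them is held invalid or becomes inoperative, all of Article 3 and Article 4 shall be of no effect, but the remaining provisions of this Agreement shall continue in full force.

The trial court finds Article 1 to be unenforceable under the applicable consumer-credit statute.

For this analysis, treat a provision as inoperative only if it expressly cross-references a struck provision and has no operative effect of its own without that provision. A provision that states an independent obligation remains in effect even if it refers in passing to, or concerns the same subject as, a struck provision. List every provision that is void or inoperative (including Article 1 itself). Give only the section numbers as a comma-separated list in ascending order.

1, 2, 3, 4, 5, 6, 7

Article 1 is struck. Article 2 operates only by reference to Article 1, so it falls with Article 1. Article 3 operates only by reference to Article 1, so it falls with Article 1. Article 4 merely fixes the cure period for breach of Article 1; with Article 1 gone it has nothing to operate on and falls away. The only function of Article 6 is the termination right for breach of Article 1, so it cannot stand once Article 1 is removed. The whole of Article 7 is the liquidated-damages amount, defined by reference to Article 1, so Article 7 cannot stand once Article 1 is removed. Article 5 merely fixes the acknowledgement condition for Article 4; with Article 4 gone it has nothing to operate on and falls away. Article 8 declares Article 3 and Article 4 mutually dependent; since one of them has fallen, all of them are of no effect. The remainder continues in force under Article 8. Only Article 8 remains in effect.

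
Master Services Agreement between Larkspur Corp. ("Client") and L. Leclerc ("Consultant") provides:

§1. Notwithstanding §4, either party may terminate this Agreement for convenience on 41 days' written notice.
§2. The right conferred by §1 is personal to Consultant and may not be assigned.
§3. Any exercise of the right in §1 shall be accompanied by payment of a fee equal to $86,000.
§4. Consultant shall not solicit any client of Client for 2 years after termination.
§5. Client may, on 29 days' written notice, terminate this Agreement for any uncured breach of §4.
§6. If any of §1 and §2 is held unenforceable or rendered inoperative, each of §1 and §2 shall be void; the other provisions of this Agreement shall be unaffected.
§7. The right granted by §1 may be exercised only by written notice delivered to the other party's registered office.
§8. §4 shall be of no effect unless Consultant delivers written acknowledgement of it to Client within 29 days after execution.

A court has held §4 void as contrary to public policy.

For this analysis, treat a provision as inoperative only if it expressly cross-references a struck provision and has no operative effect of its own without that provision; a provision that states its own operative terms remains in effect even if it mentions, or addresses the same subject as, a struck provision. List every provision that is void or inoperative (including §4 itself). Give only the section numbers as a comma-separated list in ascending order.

4, 5, 8

§4 is struck. The only function of §5 is the termination right for breach of §4, so it cannot stand once §4 is removed. §8 merely fixes the acknowledgement condition for §4; with §4 gone it has nothing to operate on and falls away. §1 mentions §4 but its own obligation stands independently of §4, so §1 is not affected. §6 ties §1 and §2 together, but none of those is affected here; the remaining provisions continue in force under §6. The provisions still in force are §1, §2, §3, §6, and §7.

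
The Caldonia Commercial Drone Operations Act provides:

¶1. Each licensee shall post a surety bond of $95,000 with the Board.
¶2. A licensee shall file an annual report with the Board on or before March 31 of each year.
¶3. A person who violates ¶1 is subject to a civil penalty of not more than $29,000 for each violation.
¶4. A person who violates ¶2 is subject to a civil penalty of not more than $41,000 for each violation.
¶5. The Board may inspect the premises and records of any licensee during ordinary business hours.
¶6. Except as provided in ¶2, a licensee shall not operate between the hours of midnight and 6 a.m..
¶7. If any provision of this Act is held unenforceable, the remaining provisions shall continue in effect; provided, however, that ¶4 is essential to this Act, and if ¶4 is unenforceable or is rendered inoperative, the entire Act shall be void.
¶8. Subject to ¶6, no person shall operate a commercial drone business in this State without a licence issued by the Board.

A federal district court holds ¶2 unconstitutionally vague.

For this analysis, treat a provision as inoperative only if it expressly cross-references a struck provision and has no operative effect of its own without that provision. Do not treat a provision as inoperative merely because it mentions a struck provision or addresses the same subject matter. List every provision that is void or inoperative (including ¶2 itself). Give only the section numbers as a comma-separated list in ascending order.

¶2 is struck. ¶4 operates only by reference to ¶2, so it falls with ¶2. ¶7 makes ¶4 an essential term, and ¶4 has been rendered inoperative by the cascade; under ¶7, the entire Act is therefore void. No provision of the Act survives.

1, 2, 3, 4, 5, 6, 7, 8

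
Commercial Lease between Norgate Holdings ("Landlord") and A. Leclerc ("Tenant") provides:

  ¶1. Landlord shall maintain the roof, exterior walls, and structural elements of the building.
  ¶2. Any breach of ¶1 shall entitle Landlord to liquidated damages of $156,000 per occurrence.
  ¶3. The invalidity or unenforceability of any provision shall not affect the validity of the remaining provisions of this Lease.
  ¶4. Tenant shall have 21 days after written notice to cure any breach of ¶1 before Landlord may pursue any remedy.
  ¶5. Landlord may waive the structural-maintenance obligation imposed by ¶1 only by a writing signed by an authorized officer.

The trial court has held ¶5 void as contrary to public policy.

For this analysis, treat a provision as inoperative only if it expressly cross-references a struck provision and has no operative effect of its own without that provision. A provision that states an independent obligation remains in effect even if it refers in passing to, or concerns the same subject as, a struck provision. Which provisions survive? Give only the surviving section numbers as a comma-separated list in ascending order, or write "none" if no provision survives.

¶5 is struck. No other provision's operative terms depend on ¶5. ¶3 is a severability clause and preserves every provision that can still be given independent effect. ¶1, ¶2, ¶3, and ¶4 remain in effect.

1, 2, 3, 4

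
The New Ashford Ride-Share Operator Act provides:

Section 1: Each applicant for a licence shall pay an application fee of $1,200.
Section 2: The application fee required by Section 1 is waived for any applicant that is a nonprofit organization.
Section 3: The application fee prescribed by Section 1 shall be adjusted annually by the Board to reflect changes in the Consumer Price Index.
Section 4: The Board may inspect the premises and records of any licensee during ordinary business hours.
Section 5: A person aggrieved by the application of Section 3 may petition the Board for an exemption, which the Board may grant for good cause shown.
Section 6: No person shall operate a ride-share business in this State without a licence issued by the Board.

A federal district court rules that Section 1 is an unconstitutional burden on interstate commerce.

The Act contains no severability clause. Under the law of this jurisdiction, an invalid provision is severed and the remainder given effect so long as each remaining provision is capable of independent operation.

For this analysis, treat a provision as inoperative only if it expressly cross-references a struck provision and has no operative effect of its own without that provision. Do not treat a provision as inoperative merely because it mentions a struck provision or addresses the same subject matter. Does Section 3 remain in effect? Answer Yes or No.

No

Section 1 is struck. Section 2 has no operative effect of its own apart from Section 1 and is therefore inoperative. Section 3 has no operative effect of its own apart from Section 1 and is therefore inoperative. The only function of Section 5 is the exemption procedure for Section 3, so it cannot stand once Section 3 is removed. With no severability clause, the stated default rule severs what cannot stand and enforces each remaining provision that can operate on its own. Section 4 and Section 6 remain in effect. Section 3 is among the inoperative provisions, so the answer is no.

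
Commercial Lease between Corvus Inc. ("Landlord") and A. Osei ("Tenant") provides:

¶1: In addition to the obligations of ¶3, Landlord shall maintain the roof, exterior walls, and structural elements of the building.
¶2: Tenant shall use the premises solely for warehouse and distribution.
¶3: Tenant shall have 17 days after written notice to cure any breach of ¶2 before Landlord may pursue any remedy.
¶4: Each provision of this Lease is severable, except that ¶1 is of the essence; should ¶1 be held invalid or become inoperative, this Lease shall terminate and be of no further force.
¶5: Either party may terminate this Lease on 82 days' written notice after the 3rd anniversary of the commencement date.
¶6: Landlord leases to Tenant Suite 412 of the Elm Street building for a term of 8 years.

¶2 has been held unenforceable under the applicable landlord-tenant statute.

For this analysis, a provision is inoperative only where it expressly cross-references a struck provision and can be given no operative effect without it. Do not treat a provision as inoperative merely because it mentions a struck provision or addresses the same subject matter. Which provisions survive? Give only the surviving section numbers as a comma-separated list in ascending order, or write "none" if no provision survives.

1, 4, 5, 6

¶2 is struck. ¶3 merely fixes the cure period for breach of ¶2; with ¶2 gone it has nothing to operate on and falls away. ¶1 mentions ¶3 but its own obligation stands independently of ¶3, so ¶1 is not affected. ¶4 makes ¶1 an essential term, but ¶1 is unaffected, so the severability proviso in ¶4 preserves the remaining provisions. The provisions still in force are ¶1, ¶4, ¶5, and ¶6.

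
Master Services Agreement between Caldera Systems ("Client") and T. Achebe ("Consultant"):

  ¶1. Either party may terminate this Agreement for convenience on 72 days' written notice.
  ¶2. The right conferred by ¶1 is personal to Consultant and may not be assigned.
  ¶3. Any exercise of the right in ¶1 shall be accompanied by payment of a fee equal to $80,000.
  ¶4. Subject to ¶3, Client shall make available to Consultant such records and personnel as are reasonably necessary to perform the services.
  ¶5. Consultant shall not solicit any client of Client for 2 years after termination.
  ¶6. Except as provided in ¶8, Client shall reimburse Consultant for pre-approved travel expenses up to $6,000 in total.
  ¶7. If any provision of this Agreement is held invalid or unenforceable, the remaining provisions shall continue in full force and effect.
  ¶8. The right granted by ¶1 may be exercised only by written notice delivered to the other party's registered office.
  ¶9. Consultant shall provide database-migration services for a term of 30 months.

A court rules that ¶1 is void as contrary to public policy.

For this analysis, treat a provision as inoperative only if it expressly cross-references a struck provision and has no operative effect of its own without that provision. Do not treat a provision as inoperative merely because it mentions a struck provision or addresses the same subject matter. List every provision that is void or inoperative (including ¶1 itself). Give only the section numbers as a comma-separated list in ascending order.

1, 2, 3, 8

¶1 is struck. ¶2 has no operative effect of its own apart from ¶1 and is therefore inoperative. ¶3 merely fixes the exercise fee for ¶1; with ¶1 gone it has nothing to operate on and falls away. The only function of ¶8 is the notice requirement for ¶1, so it cannot stand once ¶1 is removed. ¶6 mentions ¶8 but its own obligation stands independently of ¶8, so ¶6 is not affected. ¶4 mentions ¶3 but its own obligation stands independently of ¶3, so ¶4 is not affected. ¶7 is a severability clause and preserves every provision that can still be given independent effect. That leaves ¶4, ¶5, ¶6, ¶7, and ¶9 in effect.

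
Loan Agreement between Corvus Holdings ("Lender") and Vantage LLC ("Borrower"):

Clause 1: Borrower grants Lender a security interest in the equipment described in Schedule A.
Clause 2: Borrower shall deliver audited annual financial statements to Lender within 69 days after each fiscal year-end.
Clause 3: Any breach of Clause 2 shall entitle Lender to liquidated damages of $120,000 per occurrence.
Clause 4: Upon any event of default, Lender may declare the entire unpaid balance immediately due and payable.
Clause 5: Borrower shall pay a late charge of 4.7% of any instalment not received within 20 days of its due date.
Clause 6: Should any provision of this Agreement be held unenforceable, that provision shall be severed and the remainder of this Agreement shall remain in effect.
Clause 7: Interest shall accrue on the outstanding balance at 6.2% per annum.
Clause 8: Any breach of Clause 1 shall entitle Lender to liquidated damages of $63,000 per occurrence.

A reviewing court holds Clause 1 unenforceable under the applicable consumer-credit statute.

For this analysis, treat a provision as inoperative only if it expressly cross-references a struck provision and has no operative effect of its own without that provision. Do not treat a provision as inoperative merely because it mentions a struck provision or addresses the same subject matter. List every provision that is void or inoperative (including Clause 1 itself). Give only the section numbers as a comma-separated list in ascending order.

Clause 1 is struck. Clause 8 has no operative effect of its own apart from Clause 1 and is therefore inoperative. Clause 6 is a severability clause and preserves every provision that can still be given independent effect. Clause 2, Clause 3, Clause 4, Clause 5, Clause 6, and Clause 7 remain in effect.

1, 8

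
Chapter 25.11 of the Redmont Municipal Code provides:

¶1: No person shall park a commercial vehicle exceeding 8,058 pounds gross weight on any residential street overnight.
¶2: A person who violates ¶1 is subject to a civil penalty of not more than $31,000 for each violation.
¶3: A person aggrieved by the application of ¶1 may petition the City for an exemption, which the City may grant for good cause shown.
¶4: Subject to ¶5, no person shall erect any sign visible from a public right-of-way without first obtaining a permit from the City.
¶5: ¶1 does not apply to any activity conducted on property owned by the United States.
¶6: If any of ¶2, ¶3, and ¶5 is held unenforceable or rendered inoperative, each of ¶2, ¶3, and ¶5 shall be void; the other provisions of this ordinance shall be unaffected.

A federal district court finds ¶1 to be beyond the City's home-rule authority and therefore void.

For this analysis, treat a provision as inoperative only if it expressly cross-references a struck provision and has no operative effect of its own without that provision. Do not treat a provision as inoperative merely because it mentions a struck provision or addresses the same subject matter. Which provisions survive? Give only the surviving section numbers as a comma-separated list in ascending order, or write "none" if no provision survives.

¶1 is struck. ¶2 has no operative effect of its own apart from ¶1 and is therefore inoperative. The only function of ¶3 is the exemption procedure for ¶1, so it cannot stand once ¶1 is removed. The only function of ¶5 is the public-property exemption from ¶1, so it cannot stand once ¶1 is removed. Although ¶4 refers to ¶5, its operative terms do not depend on ¶5, so it remains in effect. ¶6 declares ¶2, ¶3, and ¶5 mutually dependent; since one of them has fallen, all of them are of no effect. The remainder continues in force under ¶6. That leaves ¶4 and ¶6 in effect.

4, 6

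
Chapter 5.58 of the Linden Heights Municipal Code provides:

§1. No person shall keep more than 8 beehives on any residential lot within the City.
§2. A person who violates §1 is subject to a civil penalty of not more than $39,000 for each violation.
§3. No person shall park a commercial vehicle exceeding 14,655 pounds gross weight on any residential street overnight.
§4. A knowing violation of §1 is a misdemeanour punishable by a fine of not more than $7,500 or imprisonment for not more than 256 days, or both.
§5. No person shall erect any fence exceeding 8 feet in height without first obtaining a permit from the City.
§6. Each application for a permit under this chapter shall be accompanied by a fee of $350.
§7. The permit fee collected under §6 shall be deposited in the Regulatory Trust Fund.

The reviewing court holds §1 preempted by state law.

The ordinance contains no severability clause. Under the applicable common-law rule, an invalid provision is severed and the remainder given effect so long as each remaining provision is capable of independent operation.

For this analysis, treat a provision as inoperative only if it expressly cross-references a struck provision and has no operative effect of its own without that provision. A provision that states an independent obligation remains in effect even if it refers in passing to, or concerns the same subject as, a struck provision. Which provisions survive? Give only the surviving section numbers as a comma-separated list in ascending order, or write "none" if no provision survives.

§1 is struck. §2 merely fixes the civil penalty for violating §1; with §1 gone it has nothing to operate on and falls away. §4 operates only by reference to §1, so it falls with §1. With no severability clause, the stated default rule severs what cannot stand and enforces each remaining provision that can operate on its own. §3, §5, §6, and §7 remain in effect.

3, 5, 6, 7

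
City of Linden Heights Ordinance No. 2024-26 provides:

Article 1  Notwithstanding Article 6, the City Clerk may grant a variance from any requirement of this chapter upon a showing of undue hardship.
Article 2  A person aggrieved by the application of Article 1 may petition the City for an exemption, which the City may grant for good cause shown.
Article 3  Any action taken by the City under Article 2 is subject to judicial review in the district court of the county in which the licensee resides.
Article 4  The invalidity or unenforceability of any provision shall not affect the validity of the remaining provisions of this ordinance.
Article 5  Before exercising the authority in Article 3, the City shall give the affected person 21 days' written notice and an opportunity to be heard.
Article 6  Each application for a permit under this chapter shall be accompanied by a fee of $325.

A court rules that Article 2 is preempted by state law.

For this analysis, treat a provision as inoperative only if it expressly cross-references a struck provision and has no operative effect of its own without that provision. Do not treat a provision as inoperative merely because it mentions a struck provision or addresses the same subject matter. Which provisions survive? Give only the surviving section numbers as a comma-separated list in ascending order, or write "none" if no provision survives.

1, 4, 6

Article 2 is struck. Article 3 has no operative effect of its own apart from Article 2 and is therefore inoperative. The only function of Article 5 is the notice-and-hearing requirement for Article 3, so it cannot stand once Article 3 is removed. Under the severability clause in Article 4, the remaining provisions continue in force. The provisions still in force are Article 1, Article 4, and Article 6.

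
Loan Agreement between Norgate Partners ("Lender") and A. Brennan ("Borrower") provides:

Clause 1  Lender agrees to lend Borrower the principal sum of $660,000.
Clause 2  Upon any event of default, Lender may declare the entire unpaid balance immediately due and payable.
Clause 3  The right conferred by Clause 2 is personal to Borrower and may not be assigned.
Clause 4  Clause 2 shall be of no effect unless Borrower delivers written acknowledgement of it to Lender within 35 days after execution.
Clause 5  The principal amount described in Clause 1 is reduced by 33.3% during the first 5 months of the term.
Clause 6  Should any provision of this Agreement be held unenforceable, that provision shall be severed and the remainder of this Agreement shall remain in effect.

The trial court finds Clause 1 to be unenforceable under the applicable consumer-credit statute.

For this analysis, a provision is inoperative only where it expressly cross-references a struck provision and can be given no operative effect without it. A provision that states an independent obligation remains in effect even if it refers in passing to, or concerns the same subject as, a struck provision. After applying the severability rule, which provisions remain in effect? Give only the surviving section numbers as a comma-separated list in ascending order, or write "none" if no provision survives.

Clause 1 is struck. Clause 5 operates only by reference to Clause 1, so it falls with Clause 1. Clause 6 is a severability clause and preserves every provision that can still be given independent effect. The provisions still in force are Clause 2, Clause 3, Clause 4, and Clause 6.

2, 3, 4, 6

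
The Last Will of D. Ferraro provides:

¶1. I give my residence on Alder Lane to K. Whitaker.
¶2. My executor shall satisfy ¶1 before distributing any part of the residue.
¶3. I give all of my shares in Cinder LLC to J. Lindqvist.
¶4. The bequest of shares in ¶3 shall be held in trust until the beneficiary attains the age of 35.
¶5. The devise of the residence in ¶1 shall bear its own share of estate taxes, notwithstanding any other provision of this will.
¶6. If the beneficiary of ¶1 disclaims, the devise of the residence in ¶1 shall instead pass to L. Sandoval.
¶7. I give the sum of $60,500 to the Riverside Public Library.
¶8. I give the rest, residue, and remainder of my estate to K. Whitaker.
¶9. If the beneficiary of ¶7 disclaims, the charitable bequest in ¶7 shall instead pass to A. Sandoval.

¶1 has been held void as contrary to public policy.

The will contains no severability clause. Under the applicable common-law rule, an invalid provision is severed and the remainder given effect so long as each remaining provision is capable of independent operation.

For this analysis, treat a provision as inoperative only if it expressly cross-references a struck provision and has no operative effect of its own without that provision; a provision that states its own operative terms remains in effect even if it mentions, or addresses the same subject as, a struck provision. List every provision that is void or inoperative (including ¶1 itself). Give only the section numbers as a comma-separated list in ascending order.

¶1 is struck. ¶2 operates only by reference to ¶1, so it falls with ¶1. ¶5 merely fixes the tax charge on ¶1; with ¶1 gone it has nothing to operate on and falls away. ¶6 merely fixes the alternative disposition for ¶1; with ¶1 gone it has nothing to operate on and falls away. With no severability clause, the stated default rule severs what cannot stand and enforces each remaining provision that can operate on its own. ¶3, ¶4, ¶7, ¶8, and ¶9 remain in effect.

1, 2, 5, 6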